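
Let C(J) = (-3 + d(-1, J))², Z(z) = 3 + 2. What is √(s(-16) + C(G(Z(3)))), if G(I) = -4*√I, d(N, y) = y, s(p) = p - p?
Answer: 3 + 4*√5 ≈ 11.944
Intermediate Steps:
s(p) = 0
Z(z) = 5
C(J) = (-3 + J)²
√(s(-16) + C(G(Z(3)))) = √(0 + (-3 - 4*√5)²) = √((-3 - 4*√5)²) = 3 + 4*√5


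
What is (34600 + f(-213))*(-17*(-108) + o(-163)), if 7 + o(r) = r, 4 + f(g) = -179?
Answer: 57338722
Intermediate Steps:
f(g) = -183 (f(g) = -4 - 179 = -183)
o(r) = -7 + r
(34600 + f(-213))*(-17*(-108) + o(-163)) = (34600 - 183)*(-17*(-108) + (-7 - 163)) = 34417*(1836 - 170) = 34417*1666 = 57338722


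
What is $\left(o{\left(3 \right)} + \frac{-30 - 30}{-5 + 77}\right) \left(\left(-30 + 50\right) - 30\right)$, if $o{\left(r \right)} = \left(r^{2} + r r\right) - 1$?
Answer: $- \frac{485}{3} \approx -161.67$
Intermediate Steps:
$o{\left(r \right)} = -1 + 2 r^{2}$ ($o{\left(r \right)} = \left(r^{2} + r^{2}\right) - 1 = 2 r^{2} - 1 = -1 + 2 r^{2}$)
$\left(o{\left(3 \right)} + \frac{-30 - 30}{-5 + 77}\right) \left(\left(-30 + 50\right) - 30\right) = \left(\left(-1 + 2 \cdot 3^{2}\right) + \frac{-30 - 30}{-5 + 77}\right) \left(\left(-30 + 50\right) - 30\right) = \left(\left(-1 + 2 \cdot 9\right) - \frac{60}{72}\right) \left(20 - 30\right) = \left(\left(-1 + 18\right) - \frac{5}{6}\right) \left(-10\right) = \left(17 - \frac{5}{6}\right) \left(-10\right) = \frac{97}{6} \left(-10\right) = - \frac{485}{3}$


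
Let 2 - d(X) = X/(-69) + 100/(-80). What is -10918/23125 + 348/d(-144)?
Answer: 739201774/2474375 ≈ 298.74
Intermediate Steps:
d(X) = 13/4 + X/69 (d(X) = 2 - (X/(-69) + 100/(-80)) = 2 - (X*(-1/69) + 100*(-1/80)) = 2 - (-X/69 - 5/4) = 2 - (-5/4 - X/69) = 2 + (5/4 + X/69) = 13/4 + X/69)
-10918/23125 + 348/d(-144) = -10918/23125 + 348/(13/4 + (1/69)*(-144)) = -10918*1/23125 + 348/(13/4 - 48/23) = -10918/23125 + 348/(107/92) = -10918/23125 + 348*(92/107) = -10918/23125 + 32016/107 = 739201774/2474375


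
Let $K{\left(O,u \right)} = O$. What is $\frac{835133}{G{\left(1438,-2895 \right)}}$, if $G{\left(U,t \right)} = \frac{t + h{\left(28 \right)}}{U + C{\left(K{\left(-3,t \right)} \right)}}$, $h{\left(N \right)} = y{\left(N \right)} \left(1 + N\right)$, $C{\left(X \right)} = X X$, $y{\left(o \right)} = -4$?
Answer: $- \frac{1208437451}{3011} \approx -4.0134 \cdot 10^{5}$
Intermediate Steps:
$C{\left(X \right)} = X^{2}$
$h{\left(N \right)} = -4 - 4 N$ ($h{\left(N \right)} = - 4 \left(1 + N\right) = -4 - 4 N$)
$G{\left(U,t \right)} = \frac{-116 + t}{9 + U}$ ($G{\left(U,t \right)} = \frac{t - 116}{U + \left(-3\right)^{2}} = \frac{t - 116}{U + 9} = \frac{t - 116}{9 + U} = \frac{-116 + t}{9 + U}$)
$\frac{835133}{G{\left(1438,-2895 \right)}} = \frac{835133}{\frac{1}{9 + 1438} \left(-116 - 2895\right)} = \frac{835133}{\frac{1}{1447} \left(-3011\right)} = \frac{835133}{- \frac{3011}{1447}} = 835133 \left(- \frac{1447}{3011}\right) = - \frac{1208437451}{3011}$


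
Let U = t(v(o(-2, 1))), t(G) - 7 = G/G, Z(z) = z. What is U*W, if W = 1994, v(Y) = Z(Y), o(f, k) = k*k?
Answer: 15952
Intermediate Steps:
o(f, k) = k²
v(Y) = Y
t(G) = 8 (t(G) = 7 + G/G = 7 + 1 = 8)
U = 8
U*W = 8*1994 = 15952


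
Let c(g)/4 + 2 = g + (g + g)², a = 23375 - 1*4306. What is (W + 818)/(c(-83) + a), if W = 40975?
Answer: 41793/128953 ≈ 0.32409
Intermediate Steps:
a = 19069 (a = 23375 - 4306 = 19069)
c(g) = -8 + 4*g + 16*g² (c(g) = -8 + 4*(g + (g + g)²) = -8 + 4*(g + (2*g)²) = -8 + 4*(g + 4*g²) = -8 + (4*g + 16*g²) = -8 + 4*g + 16*g²)
(W + 818)/(c(-83) + a) = (40975 + 818)/((-8 + 4*(-83) + 16*(-83)²) + 19069) = 41793/((-8 - 332 + 16*6889) + 19069) = 41793/((-8 - 332 + 110224) + 19069) = 41793/(109884 + 19069) = 41793/128953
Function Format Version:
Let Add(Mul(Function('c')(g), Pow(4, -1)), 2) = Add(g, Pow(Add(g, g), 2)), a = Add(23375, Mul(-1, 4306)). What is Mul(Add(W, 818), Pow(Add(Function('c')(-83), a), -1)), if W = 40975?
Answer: Rational(41793, 128953) ≈ 0.32409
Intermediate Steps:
a = 19069 (a = Add(23375, -4306) = 19069)
Function('c')(g) = Add(-8, Mul(4, g), Mul(16, Pow(g, 2))) (Function('c')(g) = Add(-8, Mul(4, Add(g, Pow(Add(g, g), 2)))) = Add(-8, Mul(4, Add(g, Pow(Mul(2, g), 2)))) = Add(-8, Mul(4, Add(g, Mul(4, Pow(g, 2))))) = Add(-8, Add(Mul(4, g), Mul(16, Pow(g, 2)))) = Add(-8, Mul(4, g), Mul(16, Pow(g, 2))))
Mul(Add(W, 818), Pow(Add(Function('c')(-83), a), -1)) = Mul(Add(40975, 818), Pow(Add(Add(-8, Mul(4, -83), Mul(16, Pow(-83, 2))), 19069), -1)) = Mul(41793, Pow(Add(Add(-8, -332, Mul(16, 6889)), 19069), -1)) = Mul(41793, Pow(Add(Add(-8, -332, 110224), 19069), -1)) = Mul(41793, Pow(Add(109884, 19069), -1)) = Mul(41793, Pow(128953, -1)) = Mul(41793, Rational(1, 128953)) = Rational(41793, 128953)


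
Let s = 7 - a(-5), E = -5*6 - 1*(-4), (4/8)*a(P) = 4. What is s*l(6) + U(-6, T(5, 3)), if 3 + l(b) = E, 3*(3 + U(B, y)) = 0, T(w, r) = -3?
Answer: 26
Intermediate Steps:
U(B, y) = -3 (U(B, y) = -3 + (⅓)*0 = -3 + 0 = -3)
a(P) = 8 (a(P) = 2*4 = 8)
E = -26 (E = -30 + 4 = -26)
s = -1 (s = 7 - 1*8 = 7 - 8 = -1)
l(b) = -29 (l(b) = -3 - 26 = -29)
s*l(6) + U(-6, T(5, 3)) = -1*(-29) - 3 = 29 - 3 = 26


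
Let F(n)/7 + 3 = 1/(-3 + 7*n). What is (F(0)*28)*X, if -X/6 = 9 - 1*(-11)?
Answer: 78400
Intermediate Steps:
X = -120 (X = -6*(9 - 1*(-11)) = -6*(9 + 11) = -6*20 = -120)
F(n) = -21 + 7/(-3 + 7*n)
(F(0)*28)*X = ((7*(10 - 21*0)/(-3 + 7*0))*28)*(-120) = ((7*(10 + 0)/(-3 + 0))*28)*(-120) = ((7*10/(-3))*28)*(-120) = ((7*(-⅓)*10)*28)*(-120) = -70/3*28*(-120) = -1960/3*(-120) = 78400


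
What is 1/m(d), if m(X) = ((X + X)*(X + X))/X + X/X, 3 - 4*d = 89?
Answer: -1/85 ≈ -0.011765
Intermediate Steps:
d = -43/2 (d = 3/4 - 1/4*89 = 3/4 - 89/4 = -43/2 ≈ -21.500)
m(X) = 1 + 4*X (m(X) = ((2*X)*(2*X))/X + 1 = (4*X**2)/X + 1 = 4*X + 1 = 1 + 4*X)
1/m(d) = 1/(1 + 4*(-43/2)) = 1/(1 - 86) = 1/(-85) = -1/85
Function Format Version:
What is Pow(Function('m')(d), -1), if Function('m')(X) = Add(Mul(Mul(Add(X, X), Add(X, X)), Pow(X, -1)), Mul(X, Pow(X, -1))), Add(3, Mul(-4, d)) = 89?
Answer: Rational(-1, 85) ≈ -0.011765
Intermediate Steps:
d = Rational(-43, 2) (d = Add(Rational(3, 4), Mul(Rational(-1, 4), 89)) = Add(Rational(3, 4), Rational(-89, 4)) = Rational(-43, 2) ≈ -21.500)
Function('m')(X) = Add(1, Mul(4, X)) (Function('m')(X) = Add(Mul(Mul(Mul(2, X), Mul(2, X)), Pow(X, -1)), 1) = Add(Mul(Mul(4, Pow(X, 2)), Pow(X, -1)), 1) = Add(Mul(4, X), 1) = Add(1, Mul(4, X)))
Pow(Function('m')(d), -1) = Pow(Add(1, Mul(4, Rational(-43, 2))), -1) = Pow(Add(1, -86), -1) = Pow(-85, -1) = Rational(-1, 85)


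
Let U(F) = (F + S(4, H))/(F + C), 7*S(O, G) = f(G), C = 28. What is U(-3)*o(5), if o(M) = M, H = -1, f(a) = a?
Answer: -22/35 ≈ -0.62857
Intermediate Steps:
S(O, G) = G/7
U(F) = (-⅐ + F)/(28 + F) (U(F) = (F + (⅐)*(-1))/(F + 28) = (F - ⅐)/(28 + F) = (-⅐ + F)/(28 + F))
U(-3)*o(5) = ((-⅐ - 3)/(28 - 3))*5 = (-22/7/25)*5 = ((1/25)*(-22/7))*5 = -22/175*5 = -22/35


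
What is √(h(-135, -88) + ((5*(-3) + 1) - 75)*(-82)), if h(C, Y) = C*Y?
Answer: √19178 ≈ 138.48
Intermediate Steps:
√(h(-135, -88) + ((5*(-3) + 1) - 75)*(-82)) = √(-135*(-88) + ((5*(-3) + 1) - 75)*(-82)) = √(11880 + ((-15 + 1) - 75)*(-82)) = √(11880 + (-14 - 75)*(-82)) = √(11880 - 89*(-82)) = √(11880 + 7298) = √19178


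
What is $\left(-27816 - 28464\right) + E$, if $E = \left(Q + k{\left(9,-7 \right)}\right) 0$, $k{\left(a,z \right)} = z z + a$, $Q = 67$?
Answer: $-56280$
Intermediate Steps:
$k{\left(a,z \right)} = a + z^{2}$ ($k{\left(a,z \right)} = z^{2} + a = a + z^{2}$)
$E = 0$ ($E = \left(67 + \left(9 + \left(-7\right)^{2}\right)\right) 0 = \left(67 + \left(9 + 49\right)\right) 0 = \left(67 + 58\right) 0 = 125 \cdot 0 = 0$)
$\left(-27816 - 28464\right) + E = \left(-27816 - 28464\right) + 0 = -56280 + 0 = -56280$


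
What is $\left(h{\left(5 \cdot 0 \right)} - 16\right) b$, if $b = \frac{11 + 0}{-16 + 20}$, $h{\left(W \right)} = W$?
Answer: $-44$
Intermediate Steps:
$b = \frac{11}{4} \approx 2.75$
$\left(h{\left(5 \cdot 0 \right)} - 16\right) b = \left(5 \cdot 0 - 16\right) \frac{11}{4} = \left(0 - 16\right) \frac{11}{4} = \left(-16\right) \frac{11}{4} = -44$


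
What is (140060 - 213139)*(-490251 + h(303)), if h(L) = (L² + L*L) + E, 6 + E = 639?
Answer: 22362174000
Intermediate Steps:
E = 633 (E = -6 + 639 = 633)
h(L) = 633 + 2*L² (h(L) = (L² + L*L) + 633 = (L² + L²) + 633 = 2*L² + 633 = 633 + 2*L²)
(140060 - 213139)*(-490251 + h(303)) = (140060 - 213139)*(-490251 + (633 + 2*303²)) = -73079*(-490251 + (633 + 2*91809)) = -73079*(-490251 + (633 + 183618)) = -73079*(-490251 + 184251) = -73079*(-306000) = 22362174000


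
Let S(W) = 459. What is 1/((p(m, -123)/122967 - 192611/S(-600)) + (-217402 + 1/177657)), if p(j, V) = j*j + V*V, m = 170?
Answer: -371381121423/80894708914035073 ≈ -4.5909e-6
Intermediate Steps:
p(j, V) = V² + j² (p(j, V) = j² + V² = V² + j²)
1/((p(m, -123)/122967 - 192611/S(-600)) + (-217402 + 1/177657)) = 1/((((-123)² + 170²)/122967 - 192611/459) + (-217402 + 1/177657)) = 1/(((15129 + 28900)*(1/122967) - 192611*1/459) + (-217402 + 1/177657)) = 1/((44029*(1/122967) - 192611/459) - 38622987113/177657) = 1/((44029/122967 - 192611/459) - 38622987113/177657) = 1/(-2629398614/6271317 - 38622987113/177657) = 1/(-80894708914035073/371381121423) = -371381121423/80894708914035073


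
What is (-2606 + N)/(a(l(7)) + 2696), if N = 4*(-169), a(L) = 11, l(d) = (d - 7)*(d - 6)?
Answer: -3282/2707 ≈ -1.2124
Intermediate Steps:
l(d) = (-7 + d)*(-6 + d)
N = -676
(-2606 + N)/(a(l(7)) + 2696) = (-2606 - 676)/(11 + 2696) = -3282/2707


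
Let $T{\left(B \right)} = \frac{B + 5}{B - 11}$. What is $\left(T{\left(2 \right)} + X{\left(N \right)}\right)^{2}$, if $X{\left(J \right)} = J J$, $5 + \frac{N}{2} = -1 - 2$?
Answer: $\frac{5276209}{81} \approx 65138.0$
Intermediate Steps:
$N = -16$ ($N = -10 + 2 \left(-1 - 2\right) = -10 + 2 \left(-3\right) = -10 - 6 = -16$)
$T{\left(B \right)} = \frac{5 + B}{-11 + B}$
$X{\left(J \right)} = J^{2}$
$\left(T{\left(2 \right)} + X{\left(N \right)}\right)^{2} = \left(\frac{5 + 2}{-11 + 2} + \left(-16\right)^{2}\right)^{2} = \left(\frac{1}{-9} \cdot 7 + 256\right)^{2} = \left(\left(- \frac{1}{9}\right) 7 + 256\right)^{2} = \left(- \frac{7}{9} + 256\right)^{2} = \left(\frac{2297}{9}\right)^{2} = \frac{5276209}{81}$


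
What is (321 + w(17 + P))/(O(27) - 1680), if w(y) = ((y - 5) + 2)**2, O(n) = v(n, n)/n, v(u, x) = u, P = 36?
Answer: -2821/1679 ≈ -1.6802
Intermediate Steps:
O(n) = 1 (O(n) = n/n = 1)
w(y) = (-3 + y)**2 (w(y) = ((-5 + y) + 2)**2 = (-3 + y)**2)
(321 + w(17 + P))/(O(27) - 1680) = (321 + (-3 + (17 + 36))**2)/(1 - 1680) = (321 + (-3 + 53)**2)/(-1679) = (321 + 50**2)*(-1/1679) = (321 + 2500)*(-1/1679) = 2821*(-1/1679) = -2821/1679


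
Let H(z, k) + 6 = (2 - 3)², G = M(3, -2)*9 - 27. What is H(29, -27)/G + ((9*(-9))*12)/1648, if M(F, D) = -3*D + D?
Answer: -4247/3708 ≈ -1.1454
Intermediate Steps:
M(F, D) = -2*D
G = 9 (G = -2*(-2)*9 - 27 = 4*9 - 27 = 36 - 27 = 9)
H(z, k) = -5 (H(z, k) = -6 + (2 - 3)² = -6 + (-1)² = -6 + 1 = -5)
H(29, -27)/G + ((9*(-9))*12)/1648 = -5/9 + ((9*(-9))*12)/1648 = -5*⅑ - 81*12*(1/1648) = -5/9 - 972*1/1648 = -5/9 - 243/412 = -4247/3708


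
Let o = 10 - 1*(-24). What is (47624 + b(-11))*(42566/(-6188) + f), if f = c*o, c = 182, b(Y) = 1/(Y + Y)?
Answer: 1178655218459/4004 ≈ 2.9437e+8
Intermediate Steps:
b(Y) = 1/(2*Y)
o = 34 (o = 10 + 24 = 34)
f = 6188 (f = 182*34 = 6188)
(47624 + b(-11))*(42566/(-6188) + f) = (47624 + (1/2)/(-11))*(42566/(-6188) + 6188) = (47624 + (1/2)*(-1/11))*(42566*(-1/6188) + 6188) = (47624 - 1/22)*(-21283/3094 + 6188) = (1047727/22)*(19124389/3094) = 1178655218459/4004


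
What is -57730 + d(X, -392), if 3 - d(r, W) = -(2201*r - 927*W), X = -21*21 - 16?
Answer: -700200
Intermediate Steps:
X = -457 (X = -441 - 16 = -457)
d(r, W) = 3 - 927*W + 2201*r (d(r, W) = 3 - (-1)*(2201*r - 927*W) = 3 - (-1)*(-927*W + 2201*r) = 3 - (-2201*r + 927*W) = 3 + (-927*W + 2201*r) = 3 - 927*W + 2201*r)
-57730 + d(X, -392) = -57730 + (3 - 927*(-392) + 2201*(-457)) = -57730 + (3 + 363384 - 1005857) = -57730 - 642470 = -700200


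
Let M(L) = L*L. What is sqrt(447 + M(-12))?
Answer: sqrt(591) ≈ 24.310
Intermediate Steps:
M(L) = L**2
sqrt(447 + M(-12)) = sqrt(447 + (-12)**2) = sqrt(447 + 144) = sqrt(591)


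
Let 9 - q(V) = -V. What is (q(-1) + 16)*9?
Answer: 216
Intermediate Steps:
q(V) = 9 + V (q(V) = 9 - (-1)*V = 9 + V)
(q(-1) + 16)*9 = ((9 - 1) + 16)*9 = (8 + 16)*9 = 24*9 = 216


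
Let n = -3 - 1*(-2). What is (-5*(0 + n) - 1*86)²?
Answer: 6561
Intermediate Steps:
n = -1 (n = -3 + 2 = -1)
(-5*(0 + n) - 1*86)² = (-5*(0 - 1) - 1*86)² = (-5*(-1) - 86)² = (5 - 86)² = (-81)² = 6561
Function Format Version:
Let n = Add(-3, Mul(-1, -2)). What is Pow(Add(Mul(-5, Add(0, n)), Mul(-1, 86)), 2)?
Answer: 6561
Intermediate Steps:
n = -1 (n = Add(-3, 2) = -1)
Pow(Add(Mul(-5, Add(0, n)), Mul(-1, 86)), 2) = Pow(Add(Mul(-5, Add(0, -1)), Mul(-1, 86)), 2) = Pow(Add(Mul(-5, -1), -86), 2) = Pow(Add(5, -86), 2) = Pow(-81, 2) = 6561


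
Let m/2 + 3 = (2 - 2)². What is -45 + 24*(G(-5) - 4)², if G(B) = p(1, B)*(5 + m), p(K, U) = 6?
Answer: 2355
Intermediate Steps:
m = -6 (m = -6 + 2*(2 - 2)² = -6 + 2*0² = -6 + 2*0 = -6 + 0 = -6)
G(B) = -6 (G(B) = 6*(5 - 6) = 6*(-1) = -6)
-45 + 24*(G(-5) - 4)² = -45 + 24*(-6 - 4)² = -45 + 24*(-10)² = -45 + 24*100 = -45 + 2400 = 2355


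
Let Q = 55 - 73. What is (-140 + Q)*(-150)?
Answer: 23700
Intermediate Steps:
Q = -18
(-140 + Q)*(-150) = (-140 - 18)*(-150) = -158*(-150) = 23700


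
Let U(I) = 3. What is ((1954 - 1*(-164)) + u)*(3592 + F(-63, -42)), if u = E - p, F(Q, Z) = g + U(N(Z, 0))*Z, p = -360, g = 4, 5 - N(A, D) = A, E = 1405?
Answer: 13474010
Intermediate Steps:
N(A, D) = 5 - A
F(Q, Z) = 4 + 3*Z
u = 1765 (u = 1405 - 1*(-360) = 1405 + 360 = 1765)
((1954 - 1*(-164)) + u)*(3592 + F(-63, -42)) = ((1954 - 1*(-164)) + 1765)*(3592 + (4 + 3*(-42))) = ((1954 + 164) + 1765)*(3592 + (4 - 126)) = (2118 + 1765)*(3592 - 122) = 3883*3470 = 13474010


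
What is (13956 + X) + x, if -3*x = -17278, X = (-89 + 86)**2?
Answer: 59173/3 ≈ 19724.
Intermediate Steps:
X = 9 (X = (-3)**2 = 9)
x = 17278/3 (x = -1/3*(-17278) = 17278/3 ≈ 5759.3)
(13956 + X) + x = (13956 + 9) + 17278/3 = 13965 + 17278/3 = 59173/3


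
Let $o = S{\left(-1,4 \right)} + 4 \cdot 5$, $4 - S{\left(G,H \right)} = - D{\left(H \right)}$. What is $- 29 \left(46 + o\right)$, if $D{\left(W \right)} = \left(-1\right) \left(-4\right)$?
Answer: $-2146$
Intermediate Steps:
$D{\left(W \right)} = 4$
$S{\left(G,H \right)} = 8$ ($S{\left(G,H \right)} = 4 - \left(-1\right) 4 = 4 - -4 = 4 + 4 = 8$)
$o = 28$ ($o = 8 + 4 \cdot 5 = 8 + 20 = 28$)
$- 29 \left(46 + o\right) = - 29 \left(46 + 28\right) = \left(-29\right) 74 = -2146$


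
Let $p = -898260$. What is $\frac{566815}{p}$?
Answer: $- \frac{113363}{179652} \approx -0.63101$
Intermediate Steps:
$\frac{566815}{p} = \frac{566815}{-898260} = 566815 \left(- \frac{1}{898260}\right) = - \frac{113363}{179652}$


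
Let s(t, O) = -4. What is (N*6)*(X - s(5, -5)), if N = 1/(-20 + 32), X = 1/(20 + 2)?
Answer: 89/44 ≈ 2.0227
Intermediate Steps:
X = 1/22 ≈ 0.045455
N = 1/12 ≈ 0.083333
(N*6)*(X - s(5, -5)) = ((1/12)*6)*(1/22 - 1*(-4)) = (1/22 + 4)/2 = (1/2)*(89/22) = 89/44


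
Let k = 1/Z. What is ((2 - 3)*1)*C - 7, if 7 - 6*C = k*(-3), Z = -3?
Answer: -8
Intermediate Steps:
k = -⅓ (k = 1/(-3) = -⅓ ≈ -0.33333)
C = 1 (C = 7/6 - (-1)*(-3)/18 = 7/6 - ⅙*1 = 7/6 - ⅙ = 1)
((2 - 3)*1)*C - 7 = ((2 - 3)*1)*1 - 7 = -1*1*1 - 7 = -1*1 - 7 = -1 - 7 = -8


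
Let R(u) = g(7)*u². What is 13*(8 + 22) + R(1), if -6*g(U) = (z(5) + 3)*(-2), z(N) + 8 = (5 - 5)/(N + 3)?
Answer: 1165/3 ≈ 388.33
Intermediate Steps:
z(N) = -8 (z(N) = -8 + (5 - 5)/(N + 3) = -8 + 0/(3 + N) = -8 + 0 = -8)
g(U) = -5/3 (g(U) = -(-8 + 3)*(-2)/6 = -(-5)*(-2)/6 = -⅙*10 = -5/3)
R(u) = -5*u²/3
13*(8 + 22) + R(1) = 13*(8 + 22) - 5/3*1² = 13*30 - 5/3*1 = 390 - 5/3 = 1165/3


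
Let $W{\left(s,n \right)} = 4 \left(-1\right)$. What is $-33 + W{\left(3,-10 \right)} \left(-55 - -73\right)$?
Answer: $-105$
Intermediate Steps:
$W{\left(s,n \right)} = -4$
$-33 + W{\left(3,-10 \right)} \left(-55 - -73\right) = -33 - 4 \left(-55 - -73\right) = -33 - 4 \left(-55 + 73\right) = -33 - 72 = -105$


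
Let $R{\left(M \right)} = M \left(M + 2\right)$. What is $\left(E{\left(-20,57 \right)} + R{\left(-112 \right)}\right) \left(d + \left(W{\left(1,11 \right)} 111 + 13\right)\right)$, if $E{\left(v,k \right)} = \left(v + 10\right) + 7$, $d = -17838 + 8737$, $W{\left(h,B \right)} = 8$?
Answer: $-100999400$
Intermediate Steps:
$d = -9101$
$R{\left(M \right)} = M \left(2 + M\right)$
$E{\left(v,k \right)} = 17 + v$ ($E{\left(v,k \right)} = \left(10 + v\right) + 7 = 17 + v$)
$\left(E{\left(-20,57 \right)} + R{\left(-112 \right)}\right) \left(d + \left(W{\left(1,11 \right)} 111 + 13\right)\right) = \left(\left(17 - 20\right) - 112 \left(2 - 112\right)\right) \left(-9101 + \left(8 \cdot 111 + 13\right)\right) = \left(-3 - -12320\right) \left(-9101 + \left(888 + 13\right)\right) = \left(-3 + 12320\right) \left(-9101 + 901\right) = 12317 \left(-8200\right) = -100999400$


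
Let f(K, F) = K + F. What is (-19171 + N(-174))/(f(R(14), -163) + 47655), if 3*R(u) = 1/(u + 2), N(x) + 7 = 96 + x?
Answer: -924288/2279617 ≈ -0.40546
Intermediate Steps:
N(x) = 89 + x (N(x) = -7 + (96 + x) = 89 + x)
R(u) = 1/(3*(2 + u)) (R(u) = 1/(3*(u + 2)) = 1/(3*(2 + u)))
f(K, F) = F + K
(-19171 + N(-174))/(f(R(14), -163) + 47655) = (-19171 + (89 - 174))/((-163 + 1/(3*(2 + 14))) + 47655) = (-19171 - 85)/((-163 + (1/3)/16) + 47655) = -19256/((-163 + (1/3)*(1/16)) + 47655) = -19256/((-163 + 1/48) + 47655) = -19256/(-7823/48 + 47655) = -19256/2279617/48 = -19256*48/2279617 = -924288/2279617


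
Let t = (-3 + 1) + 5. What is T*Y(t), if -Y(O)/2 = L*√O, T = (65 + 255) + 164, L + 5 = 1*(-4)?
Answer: 8712*√3 ≈ 15090.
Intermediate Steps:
L = -9 (L = -5 + 1*(-4) = -5 - 4 = -9)
T = 484 (T = 320 + 164 = 484)
t = 3 (t = -2 + 5 = 3)
Y(O) = 18*√O (Y(O) = -(-18)*√O = 18*√O)
T*Y(t) = 484*(18*√3) = 8712*√3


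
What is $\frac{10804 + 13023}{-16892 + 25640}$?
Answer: $\frac{23827}{8748} \approx 2.7237$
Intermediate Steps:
$\frac{10804 + 13023}{-16892 + 25640} = \frac{23827}{8748}$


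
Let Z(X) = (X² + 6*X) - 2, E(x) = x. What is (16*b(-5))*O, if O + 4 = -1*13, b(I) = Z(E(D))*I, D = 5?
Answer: 72080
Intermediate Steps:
Z(X) = -2 + X² + 6*X
b(I) = 53*I (b(I) = (-2 + 5² + 6*5)*I = (-2 + 25 + 30)*I = 53*I)
O = -17 (O = -4 - 1*13 = -4 - 13 = -17)
(16*b(-5))*O = (16*(53*(-5)))*(-17) = (16*(-265))*(-17) = -4240*(-17) = 72080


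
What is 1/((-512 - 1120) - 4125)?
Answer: -1/5757 ≈ -0.00017370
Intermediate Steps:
1/((-512 - 1120) - 4125) = 1/(-1632 - 4125) = 1/(-5757) = -1/5757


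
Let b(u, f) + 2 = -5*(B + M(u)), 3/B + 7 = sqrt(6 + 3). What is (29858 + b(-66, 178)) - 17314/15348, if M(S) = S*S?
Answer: 123990689/15348 ≈ 8078.6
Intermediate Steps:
B = -3/4 (B = 3/(-7 + sqrt(6 + 3)) = 3/(-7 + sqrt(9)) = 3/(-7 + 3) = 3/(-4) = 3*(-1/4) = -3/4 ≈ -0.75000)
M(S) = S**2
b(u, f) = 7/4 - 5*u**2 (b(u, f) = -2 - 5*(-3/4 + u**2) = -2 + (15/4 - 5*u**2) = 7/4 - 5*u**2)
(29858 + b(-66, 178)) - 17314/15348 = (29858 + (7/4 - 5*(-66)**2)) - 17314/15348 = (29858 + (7/4 - 5*4356)) - 17314*1/15348 = (29858 + (7/4 - 21780)) - 8657/7674 = (29858 - 87113/4) - 8657/7674 = 32319/4 - 8657/7674 = 123990689/15348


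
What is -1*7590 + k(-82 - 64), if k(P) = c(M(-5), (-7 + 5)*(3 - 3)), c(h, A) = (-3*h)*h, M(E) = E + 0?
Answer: -7665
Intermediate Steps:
M(E) = E
c(h, A) = -3*h²
k(P) = -75 (k(P) = -3*(-5)² = -3*25 = -75)
-1*7590 + k(-82 - 64) = -1*7590 - 75 = -7590 - 75 = -7665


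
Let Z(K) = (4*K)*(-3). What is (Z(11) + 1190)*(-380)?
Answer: -402040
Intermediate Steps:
Z(K) = -12*K
(Z(11) + 1190)*(-380) = (-12*11 + 1190)*(-380) = (-132 + 1190)*(-380) = 1058*(-380) = -402040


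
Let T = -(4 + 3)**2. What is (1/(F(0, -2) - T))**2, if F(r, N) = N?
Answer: 1/2209 ≈ 0.00045269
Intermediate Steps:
T = -49 (T = -1*7**2 = -1*49 = -49)
(1/(F(0, -2) - T))**2 = (1/(-2 - 1*(-49)))**2 = (1/(-2 + 49))**2 = (1/47)**2 = 1/2209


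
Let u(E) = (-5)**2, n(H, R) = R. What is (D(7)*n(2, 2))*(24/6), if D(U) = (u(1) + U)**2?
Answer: 8192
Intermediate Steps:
u(E) = 25
D(U) = (25 + U)**2
(D(7)*n(2, 2))*(24/6) = ((25 + 7)**2*2)*(24/6) = (32**2*2)*(24*(1/6)) = (1024*2)*4 = 2048*4 = 8192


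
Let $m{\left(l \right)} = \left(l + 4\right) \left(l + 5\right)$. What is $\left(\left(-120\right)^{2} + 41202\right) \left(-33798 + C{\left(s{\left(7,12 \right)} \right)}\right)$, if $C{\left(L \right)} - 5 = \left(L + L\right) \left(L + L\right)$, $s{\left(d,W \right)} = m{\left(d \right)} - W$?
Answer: $1323716814$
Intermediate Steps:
$m{\left(l \right)} = \left(4 + l\right) \left(5 + l\right)$
$s{\left(d,W \right)} = 20 + d^{2} - W + 9 d$ ($s{\left(d,W \right)} = \left(20 + d^{2} + 9 d\right) - W = 20 + d^{2} - W + 9 d$)
$C{\left(L \right)} = 5 + 4 L^{2}$ ($C{\left(L \right)} = 5 + \left(L + L\right) \left(L + L\right) = 5 + 2 L 2 L = 5 + 4 L^{2}$)
$\left(\left(-120\right)^{2} + 41202\right) \left(-33798 + C{\left(s{\left(7,12 \right)} \right)}\right) = \left(\left(-120\right)^{2} + 41202\right) \left(-33798 + \left(5 + 4 \left(20 + 7^{2} - 12 + 9 \cdot 7\right)^{2}\right)\right) = \left(14400 + 41202\right) \left(-33798 + \left(5 + 4 \left(20 + 49 - 12 + 63\right)^{2}\right)\right) = 55602 \left(-33798 + \left(5 + 4 \cdot 120^{2}\right)\right) = 55602 \left(-33798 + \left(5 + 4 \cdot 14400\right)\right) = 55602 \left(-33798 + \left(5 + 57600\right)\right) = 55602 \left(-33798 + 57605\right) = 55602 \cdot 23807 = 1323716814$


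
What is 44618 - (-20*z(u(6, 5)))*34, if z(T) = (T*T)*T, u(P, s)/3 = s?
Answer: 2339618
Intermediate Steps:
u(P, s) = 3*s
z(T) = T³ (z(T) = T²*T = T³)
44618 - (-20*z(u(6, 5)))*34 = 44618 - (-20*(3*5)³)*34 = 44618 - (-20*15³)*34 = 44618 - (-20*3375)*34 = 44618 - (-67500)*34 = 44618 - 1*(-2295000) = 44618 + 2295000 = 2339618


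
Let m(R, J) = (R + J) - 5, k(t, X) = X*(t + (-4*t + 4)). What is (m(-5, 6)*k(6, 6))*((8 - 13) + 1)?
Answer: -1344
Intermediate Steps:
k(t, X) = X*(4 - 3*t) (k(t, X) = X*(t + (4 - 4*t)) = X*(4 - 3*t))
m(R, J) = -5 + J + R (m(R, J) = (J + R) - 5 = -5 + J + R)
(m(-5, 6)*k(6, 6))*((8 - 13) + 1) = ((-5 + 6 - 5)*(6*(4 - 3*6)))*((8 - 13) + 1) = (-24*(4 - 18))*(-5 + 1) = -24*(-14)*(-4) = -4*(-84)*(-4) = 336*(-4) = -1344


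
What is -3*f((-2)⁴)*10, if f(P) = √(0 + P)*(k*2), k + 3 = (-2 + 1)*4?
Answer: 1680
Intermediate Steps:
k = -7 (k = -3 + (-2 + 1)*4 = -3 - 1*4 = -3 - 4 = -7)
f(P) = -14*√P (f(P) = √(0 + P)*(-7*2) = √P*(-14) = -14*√P)
-3*f((-2)⁴)*10 = -(-42)*√((-2)⁴)*10 = -(-42)*√16*10 = -(-42)*4*10 = -3*(-56)*10 = 168*10 = 1680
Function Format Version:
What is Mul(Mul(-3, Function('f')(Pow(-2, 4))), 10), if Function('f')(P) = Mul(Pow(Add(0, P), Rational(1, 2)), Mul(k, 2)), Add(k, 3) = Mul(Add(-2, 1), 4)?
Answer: 1680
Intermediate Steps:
k = -7 (k = Add(-3, Mul(Add(-2, 1), 4)) = Add(-3, Mul(-1, 4)) = Add(-3, -4) = -7)
Function('f')(P) = Mul(-14, Pow(P, Rational(1, 2))) (Function('f')(P) = Mul(Pow(Add(0, P), Rational(1, 2)), Mul(-7, 2)) = Mul(Pow(P, Rational(1, 2)), -14) = Mul(-14, Pow(P, Rational(1, 2))))
Mul(Mul(-3, Function('f')(Pow(-2, 4))), 10) = Mul(Mul(-3, Mul(-14, Pow(Pow(-2, 4), Rational(1, 2)))), 10) = Mul(Mul(-3, Mul(-14, Pow(16, Rational(1, 2)))), 10) = Mul(Mul(-3, Mul(-14, 4)), 10) = Mul(Mul(-3, -56), 10) = Mul(168, 10) = 1680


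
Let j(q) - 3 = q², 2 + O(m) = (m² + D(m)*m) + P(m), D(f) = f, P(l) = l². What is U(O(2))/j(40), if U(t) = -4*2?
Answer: -8/1603 ≈ -0.0049906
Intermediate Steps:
O(m) = -2 + 3*m² (O(m) = -2 + ((m² + m*m) + m²) = -2 + ((m² + m²) + m²) = -2 + (2*m² + m²) = -2 + 3*m²)
U(t) = -8
j(q) = 3 + q²
U(O(2))/j(40) = -8/(3 + 40²) = -8/(3 + 1600) = -8/1603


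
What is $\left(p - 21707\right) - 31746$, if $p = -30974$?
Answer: $-84427$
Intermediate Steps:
$\left(p - 21707\right) - 31746 = \left(-30974 - 21707\right) - 31746 = -52681 - 31746 = -84427$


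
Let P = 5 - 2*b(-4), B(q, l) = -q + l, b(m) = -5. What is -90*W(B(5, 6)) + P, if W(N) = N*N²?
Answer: -75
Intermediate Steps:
B(q, l) = l - q
P = 15 (P = 5 - 2*(-5) = 5 + 10 = 15)
W(N) = N³
-90*W(B(5, 6)) + P = -90*(6 - 1*5)³ + 15 = -90*(6 - 5)³ + 15 = -90*1³ + 15 = -90*1 + 15 = -90 + 15 = -75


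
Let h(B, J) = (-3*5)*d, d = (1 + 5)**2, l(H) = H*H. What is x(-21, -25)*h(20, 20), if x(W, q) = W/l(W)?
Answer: 180/7 ≈ 25.714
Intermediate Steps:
l(H) = H**2
x(W, q) = 1/W (x(W, q) = W/(W**2) = W/W**2 = 1/W)
d = 36 (d = 6**2 = 36)
h(B, J) = -540 (h(B, J) = -3*5*36 = -15*36 = -540)
x(-21, -25)*h(20, 20) = -540/(-21) = -1/21*(-540) = 180/7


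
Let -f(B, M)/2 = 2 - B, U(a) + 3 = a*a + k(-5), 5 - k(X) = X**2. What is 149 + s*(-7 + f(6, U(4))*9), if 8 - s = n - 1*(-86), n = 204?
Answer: -18181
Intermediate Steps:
k(X) = 5 - X**2
U(a) = -23 + a**2 (U(a) = -3 + (a*a + (5 - 1*(-5)**2)) = -3 + (a**2 + (5 - 1*25)) = -3 + (a**2 + (5 - 25)) = -3 + (a**2 - 20) = -3 + (-20 + a**2) = -23 + a**2)
f(B, M) = -4 + 2*B (f(B, M) = -2*(2 - B) = -4 + 2*B)
s = -282 (s = 8 - (204 - 1*(-86)) = 8 - (204 + 86) = 8 - 1*290 = 8 - 290 = -282)
149 + s*(-7 + f(6, U(4))*9) = 149 - 282*(-7 + (-4 + 2*6)*9) = 149 - 282*(-7 + (-4 + 12)*9) = 149 - 282*(-7 + 8*9) = 149 - 282*(-7 + 72) = 149 - 282*65 = 149 - 18330 = -18181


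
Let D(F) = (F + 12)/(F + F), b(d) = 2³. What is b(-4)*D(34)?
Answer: 92/17 ≈ 5.4118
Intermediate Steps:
b(d) = 8
D(F) = (12 + F)/(2*F) (D(F) = (12 + F)/((2*F)) = (12 + F)*(1/(2*F)) = (12 + F)/(2*F))
b(-4)*D(34) = 8*((½)*(12 + 34)/34) = 8*((½)*(1/34)*46) = 8*(23/34) = 92/17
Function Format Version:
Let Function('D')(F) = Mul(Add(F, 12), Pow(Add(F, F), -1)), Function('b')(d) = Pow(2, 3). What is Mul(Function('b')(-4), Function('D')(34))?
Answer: Rational(92, 17) ≈ 5.4118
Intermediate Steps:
Function('b')(d) = 8
Function('D')(F) = Mul(Rational(1, 2), Pow(F, -1), Add(12, F)) (Function('D')(F) = Mul(Add(12, F), Pow(Mul(2, F), -1)) = Mul(Add(12, F), Mul(Rational(1, 2), Pow(F, -1))) = Mul(Rational(1, 2), Pow(F, -1), Add(12, F)))
Mul(Function('b')(-4), Function('D')(34)) = Mul(8, Mul(Rational(1, 2), Pow(34, -1), Add(12, 34))) = Mul(8, Mul(Rational(1, 2), Rational(1, 34), 46)) = Mul(8, Rational(23, 34)) = Rational(92, 17)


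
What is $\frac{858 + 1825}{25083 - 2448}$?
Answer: $\frac{2683}{22635} \approx 0.11853$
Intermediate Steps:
$\frac{858 + 1825}{25083 - 2448} = \frac{2683}{22635}$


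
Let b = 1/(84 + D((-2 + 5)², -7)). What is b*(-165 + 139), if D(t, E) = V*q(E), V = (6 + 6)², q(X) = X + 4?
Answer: 13/174 ≈ 0.074713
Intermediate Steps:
q(X) = 4 + X
V = 144 (V = 12² = 144)
D(t, E) = 576 + 144*E (D(t, E) = 144*(4 + E) = 576 + 144*E)
b = -1/348 (b = 1/(84 + (576 + 144*(-7))) = 1/(84 + (576 - 1008)) = 1/(84 - 432) = 1/(-348) = -1/348 ≈ -0.0028736)
b*(-165 + 139) = -(-165 + 139)/348 = -1/348*(-26) = 13/174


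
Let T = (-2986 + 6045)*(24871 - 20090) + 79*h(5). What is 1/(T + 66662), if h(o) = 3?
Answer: 1/14691978 ≈ 6.8064e-8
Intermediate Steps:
T = 14625316 (T = (-2986 + 6045)*(24871 - 20090) + 79*3 = 3059*4781 + 237 = 14625079 + 237 = 14625316)
1/(T + 66662) = 1/(14625316 + 66662) = 1/14691978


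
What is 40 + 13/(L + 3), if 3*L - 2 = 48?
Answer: 2399/59 ≈ 40.661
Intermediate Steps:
L = 50/3 (L = ⅔ + (⅓)*48 = ⅔ + 16 = 50/3 ≈ 16.667)
40 + 13/(L + 3) = 40 + 13/(50/3 + 3) = 40 + 13/(59/3) = 40 + 13*(3/59) = 40 + 39/59 = 2399/59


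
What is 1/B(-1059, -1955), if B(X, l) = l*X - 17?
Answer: 1/2070328 ≈ 4.8302e-7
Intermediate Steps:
B(X, l) = -17 + X*l (B(X, l) = X*l - 17 = -17 + X*l)
1/B(-1059, -1955) = 1/(-17 - 1059*(-1955)) = 1/(-17 + 2070345) = 1/2070328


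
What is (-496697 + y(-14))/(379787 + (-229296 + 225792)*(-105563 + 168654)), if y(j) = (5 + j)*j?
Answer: 496571/220691077 ≈ 0.0022501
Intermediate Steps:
y(j) = j*(5 + j)
(-496697 + y(-14))/(379787 + (-229296 + 225792)*(-105563 + 168654)) = (-496697 - 14*(5 - 14))/(379787 + (-229296 + 225792)*(-105563 + 168654)) = (-496697 - 14*(-9))/(379787 - 3504*63091) = (-496697 + 126)/(379787 - 221070864) = -496571/(-220691077) = -496571*(-1/220691077) = 496571/220691077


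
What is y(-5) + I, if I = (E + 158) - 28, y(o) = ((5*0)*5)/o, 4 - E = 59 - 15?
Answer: 90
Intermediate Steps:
E = -40 (E = 4 - (59 - 15) = 4 - 1*44 = 4 - 44 = -40)
y(o) = 0 (y(o) = (0*5)/o = 0/o = 0)
I = 90 (I = (-40 + 158) - 28 = 118 - 28 = 90)
y(-5) + I = 0 + 90 = 90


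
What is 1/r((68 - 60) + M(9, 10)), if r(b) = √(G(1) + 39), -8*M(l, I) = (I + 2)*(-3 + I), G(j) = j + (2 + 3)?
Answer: √5/15 ≈ 0.14907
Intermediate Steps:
G(j) = 5 + j (G(j) = j + 5 = 5 + j)
M(l, I) = -(-3 + I)*(2 + I)/8 (M(l, I) = -(I + 2)*(-3 + I)/8 = -(2 + I)*(-3 + I)/8 = -(-3 + I)*(2 + I)/8)
r(b) = 3*√5 (r(b) = √((5 + 1) + 39) = √(6 + 39) = √45 = 3*√5)
1/r((68 - 60) + M(9, 10)) = 1/(3*√5) = √5/15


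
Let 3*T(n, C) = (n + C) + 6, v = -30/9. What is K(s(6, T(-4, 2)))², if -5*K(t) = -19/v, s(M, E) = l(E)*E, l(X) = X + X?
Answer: 3249/2500 ≈ 1.2996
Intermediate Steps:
l(X) = 2*X
v = -10/3 (v = -30*⅑ = -10/3 ≈ -3.3333)
T(n, C) = 2 + C/3 + n/3 (T(n, C) = ((n + C) + 6)/3 = ((C + n) + 6)/3 = (6 + C + n)/3 = 2 + C/3 + n/3)
s(M, E) = 2*E² (s(M, E) = (2*E)*E = 2*E²)
K(t) = -57/50 (K(t) = -(-19)/(5*(-10/3)) = -(-19)*(-3)/(5*10) = -⅕*57/10 = -57/50)
K(s(6, T(-4, 2)))² = (-57/50)² = 3249/2500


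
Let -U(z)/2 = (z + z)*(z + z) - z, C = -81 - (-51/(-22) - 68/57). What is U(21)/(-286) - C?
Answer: 1537507/16302 ≈ 94.314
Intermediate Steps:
C = -102985/1254 (C = -81 - (-51*(-1/22) - 68*1/57) = -81 - (51/22 - 68/57) = -81 - 1*1411/1254 = -81 - 1411/1254 = -102985/1254 ≈ -82.125)
U(z) = -8*z² + 2*z (U(z) = -2*((z + z)*(z + z) - z) = -2*((2*z)*(2*z) - z) = -2*(4*z² - z) = -2*(-z + 4*z²) = -8*z² + 2*z)
U(21)/(-286) - C = (2*21*(1 - 4*21))/(-286) - 1*(-102985/1254) = (2*21*(1 - 84))*(-1/286) + 102985/1254 = (2*21*(-83))*(-1/286) + 102985/1254 = -3486*(-1/286) + 102985/1254 = 1743/143 + 102985/1254 = 1537507/16302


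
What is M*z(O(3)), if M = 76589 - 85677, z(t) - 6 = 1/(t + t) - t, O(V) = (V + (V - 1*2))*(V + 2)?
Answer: 635024/5 ≈ 1.2700e+5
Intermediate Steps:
O(V) = (-2 + 2*V)*(2 + V) (O(V) = (V + (V - 2))*(2 + V) = (V + (-2 + V))*(2 + V) = (-2 + 2*V)*(2 + V))
z(t) = 6 + 1/(2*t) - t (z(t) = 6 + (1/(t + t) - t) = 6 + (1/(2*t) - t) = 6 + 1/(2*t) - t)
M = -9088
M*z(O(3)) = -9088*(6 + 1/(2*(-4 + 2*3 + 2*3**2)) - (-4 + 2*3 + 2*3**2)) = -9088*(6 + 1/(2*(-4 + 6 + 2*9)) - (-4 + 6 + 2*9)) = -9088*(6 + 1/(2*(-4 + 6 + 18)) - (-4 + 6 + 18)) = -9088*(6 + (1/2)/20 - 1*20) = -9088*(6 + (1/2)*(1/20) - 20) = -9088*(6 + 1/40 - 20) = -9088*(-559/40) = 635024/5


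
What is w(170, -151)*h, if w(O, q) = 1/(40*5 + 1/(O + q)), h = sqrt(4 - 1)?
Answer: 19*sqrt(3)/3801 ≈ 0.0086580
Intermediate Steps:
h = sqrt(3) ≈ 1.7320
w(O, q) = 1/(200 + 1/(O + q))
w(170, -151)*h = ((170 - 151)/(1 + 200*170 + 200*(-151)))*sqrt(3) = (19/(1 + 34000 - 30200))*sqrt(3) = (19/3801)*sqrt(3) = ((1/3801)*19)*sqrt(3) = 19*sqrt(3)/3801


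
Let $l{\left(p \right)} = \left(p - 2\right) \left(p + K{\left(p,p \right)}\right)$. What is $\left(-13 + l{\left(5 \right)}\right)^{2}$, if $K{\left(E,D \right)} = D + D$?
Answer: $1024$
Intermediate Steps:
$K{\left(E,D \right)} = 2 D$
$l{\left(p \right)} = 3 p \left(-2 + p\right)$ ($l{\left(p \right)} = \left(p - 2\right) \left(p + 2 p\right) = \left(-2 + p\right) 3 p = 3 p \left(-2 + p\right)$)
$\left(-13 + l{\left(5 \right)}\right)^{2} = \left(-13 + 3 \cdot 5 \left(-2 + 5\right)\right)^{2} = \left(-13 + 3 \cdot 5 \cdot 3\right)^{2} = \left(-13 + 45\right)^{2} = 32^{2} = 1024$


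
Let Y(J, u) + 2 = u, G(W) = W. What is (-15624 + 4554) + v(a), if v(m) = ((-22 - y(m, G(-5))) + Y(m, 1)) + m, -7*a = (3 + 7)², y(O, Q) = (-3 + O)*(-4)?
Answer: -78235/7 ≈ -11176.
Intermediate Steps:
y(O, Q) = 12 - 4*O
Y(J, u) = -2 + u
a = -100/7 (a = -(3 + 7)²/7 = -⅐*10² = -⅐*100 = -100/7 ≈ -14.286)
v(m) = -35 + 5*m (v(m) = ((-22 - (12 - 4*m)) + (-2 + 1)) + m = ((-22 + (-12 + 4*m)) - 1) + m = ((-34 + 4*m) - 1) + m = (-35 + 4*m) + m = -35 + 5*m)
(-15624 + 4554) + v(a) = (-15624 + 4554) + (-35 + 5*(-100/7)) = -11070 + (-35 - 500/7) = -11070 - 745/7 = -78235/7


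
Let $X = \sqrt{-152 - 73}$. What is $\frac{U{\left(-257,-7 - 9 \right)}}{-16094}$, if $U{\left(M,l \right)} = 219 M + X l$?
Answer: $\frac{56283}{16094} + \frac{120 i}{8047} \approx 3.4971 + 0.014912 i$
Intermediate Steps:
$X = 15 i$ ($X = \sqrt{-225} = 15 i \approx 15.0 i$)
$U{\left(M,l \right)} = 219 M + 15 i l$
$\frac{U{\left(-257,-7 - 9 \right)}}{-16094} = \frac{219 \left(-257\right) + 15 i \left(-7 - 9\right)}{-16094} = \left(-56283 + 15 i \left(-7 - 9\right)\right) \left(- \frac{1}{16094}\right) = \left(-56283 + 15 i \left(-16\right)\right) \left(- \frac{1}{16094}\right) = \left(-56283 - 240 i\right) \left(- \frac{1}{16094}\right) = \frac{56283}{16094} + \frac{120 i}{8047}$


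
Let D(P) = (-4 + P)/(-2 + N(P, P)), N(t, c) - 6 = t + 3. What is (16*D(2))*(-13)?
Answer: 416/9 ≈ 46.222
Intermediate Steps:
N(t, c) = 9 + t (N(t, c) = 6 + (t + 3) = 6 + (3 + t) = 9 + t)
D(P) = (-4 + P)/(7 + P) (D(P) = (-4 + P)/(-2 + (9 + P)) = (-4 + P)/(7 + P))
(16*D(2))*(-13) = (16*((-4 + 2)/(7 + 2)))*(-13) = (16*(-2/9))*(-13) = -32/9*(-13) = 416/9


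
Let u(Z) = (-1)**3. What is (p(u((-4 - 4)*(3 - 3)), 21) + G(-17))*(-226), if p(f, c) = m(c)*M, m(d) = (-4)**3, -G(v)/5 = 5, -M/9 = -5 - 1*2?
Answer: 916882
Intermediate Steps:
M = 63 (M = -9*(-5 - 1*2) = -9*(-5 - 2) = -9*(-7) = 63)
G(v) = -25 (G(v) = -5*5 = -25)
m(d) = -64
u(Z) = -1
p(f, c) = -4032 (p(f, c) = -64*63 = -4032)
(p(u((-4 - 4)*(3 - 3)), 21) + G(-17))*(-226) = (-4032 - 25)*(-226) = -4057*(-226) = 916882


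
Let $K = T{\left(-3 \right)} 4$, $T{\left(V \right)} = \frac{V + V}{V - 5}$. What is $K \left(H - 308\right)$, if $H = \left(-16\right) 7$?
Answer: $-1260$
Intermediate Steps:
$H = -112$
$T{\left(V \right)} = \frac{2 V}{-5 + V}$
$K = 3$ ($K = 2 \left(-3\right) \frac{1}{-5 - 3} \cdot 4 = 2 \left(-3\right) \frac{1}{-8} \cdot 4 = 2 \left(-3\right) \left(- \frac{1}{8}\right) 4 = \frac{3}{4} \cdot 4 = 3$)
$K \left(H - 308\right) = 3 \left(-112 - 308\right) = 3 \left(-420\right) = -1260$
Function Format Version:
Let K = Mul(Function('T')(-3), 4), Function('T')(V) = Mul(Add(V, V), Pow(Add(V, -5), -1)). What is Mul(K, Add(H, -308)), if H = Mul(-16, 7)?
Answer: -1260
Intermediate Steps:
H = -112
Function('T')(V) = Mul(2, V, Pow(Add(-5, V), -1)) (Function('T')(V) = Mul(Mul(2, V), Pow(Add(-5, V), -1)) = Mul(2, V, Pow(Add(-5, V), -1)))
K = 3 (K = Mul(Mul(2, -3, Pow(Add(-5, -3), -1)), 4) = Mul(Mul(2, -3, Pow(-8, -1)), 4) = Mul(Mul(2, -3, Rational(-1, 8)), 4) = Mul(Rational(3, 4), 4) = 3)
Mul(K, Add(H, -308)) = Mul(3, Add(-112, -308)) = Mul(3, -420) = -1260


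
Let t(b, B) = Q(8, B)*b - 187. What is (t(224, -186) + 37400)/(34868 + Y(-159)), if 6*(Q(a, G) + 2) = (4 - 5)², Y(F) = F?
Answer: 110407/104127 ≈ 1.0603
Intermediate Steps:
Q(a, G) = -11/6 (Q(a, G) = -2 + (4 - 5)²/6 = -2 + (⅙)*(-1)² = -2 + (⅙)*1 = -2 + ⅙ = -11/6)
t(b, B) = -187 - 11*b/6 (t(b, B) = -11*b/6 - 187 = -187 - 11*b/6)
(t(224, -186) + 37400)/(34868 + Y(-159)) = ((-187 - 11/6*224) + 37400)/(34868 - 159) = ((-187 - 1232/3) + 37400)/34709 = (-1793/3 + 37400)*(1/34709) = (110407/3)*(1/34709) = 110407/104127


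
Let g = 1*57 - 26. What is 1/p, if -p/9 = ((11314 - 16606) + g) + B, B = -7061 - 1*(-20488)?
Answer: -1/73494 ≈ -1.3607e-5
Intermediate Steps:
g = 31 (g = 57 - 26 = 31)
B = 13427 (B = -7061 + 20488 = 13427)
p = -73494 (p = -9*(((11314 - 16606) + 31) + 13427) = -9*((-5292 + 31) + 13427) = -9*(-5261 + 13427) = -9*8166 = -73494)
1/p = 1/(-73494) = -1/73494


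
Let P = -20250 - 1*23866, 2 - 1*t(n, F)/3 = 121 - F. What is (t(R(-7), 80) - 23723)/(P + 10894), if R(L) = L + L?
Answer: 11920/16611 ≈ 0.71760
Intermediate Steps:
R(L) = 2*L
t(n, F) = -357 + 3*F (t(n, F) = 6 - 3*(121 - F) = 6 + (-363 + 3*F) = -357 + 3*F)
P = -44116 (P = -20250 - 23866 = -44116)
(t(R(-7), 80) - 23723)/(P + 10894) = ((-357 + 3*80) - 23723)/(-44116 + 10894) = ((-357 + 240) - 23723)/(-33222) = (-117 - 23723)*(-1/33222) = -23840*(-1/33222) = 11920/16611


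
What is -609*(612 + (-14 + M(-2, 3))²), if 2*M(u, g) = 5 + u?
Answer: -1871457/4 ≈ -4.6786e+5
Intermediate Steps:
M(u, g) = 5/2 + u/2 (M(u, g) = (5 + u)/2 = 5/2 + u/2)
-609*(612 + (-14 + M(-2, 3))²) = -609*(612 + (-14 + (5/2 + (½)*(-2)))²) = -609*(612 + (-14 + (5/2 - 1))²) = -609*(612 + (-14 + 3/2)²) = -609*(612 + (-25/2)²) = -609*(612 + 625/4) = -609*3073/4 = -1871457/4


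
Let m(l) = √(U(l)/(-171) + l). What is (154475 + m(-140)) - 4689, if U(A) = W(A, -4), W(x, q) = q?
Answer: 149786 + 8*I*√7106/57 ≈ 1.4979e+5 + 11.831*I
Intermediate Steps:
U(A) = -4
m(l) = √(4/171 + l) (m(l) = √(-4/(-171) + l) = √(-4*(-1/171) + l) = √(4/171 + l))
(154475 + m(-140)) - 4689 = (154475 + √(76 + 3249*(-140))/57) - 4689 = (154475 + √(76 - 454860)/57) - 4689 = (154475 + √(-454784)/57) - 4689 = (154475 + (8*I*√7106)/57) - 4689 = (154475 + 8*I*√7106/57) - 4689 = 149786 + 8*I*√7106/57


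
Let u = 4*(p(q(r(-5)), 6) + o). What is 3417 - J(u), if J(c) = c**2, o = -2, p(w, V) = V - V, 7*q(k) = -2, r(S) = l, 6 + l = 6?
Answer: 3353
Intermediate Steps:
l = 0 (l = -6 + 6 = 0)
r(S) = 0
q(k) = -2/7 (q(k) = (1/7)*(-2) = -2/7)
p(w, V) = 0
u = -8 (u = 4*(0 - 2) = 4*(-2) = -8)
3417 - J(u) = 3417 - 1*(-8)**2 = 3417 - 1*64 = 3417 - 64 = 3353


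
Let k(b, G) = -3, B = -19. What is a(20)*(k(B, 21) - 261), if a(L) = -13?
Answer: 3432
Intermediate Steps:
a(20)*(k(B, 21) - 261) = -13*(-3 - 261) = -13*(-264) = 3432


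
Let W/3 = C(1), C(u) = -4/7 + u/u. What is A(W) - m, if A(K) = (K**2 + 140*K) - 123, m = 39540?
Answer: -1934586/49 ≈ -39481.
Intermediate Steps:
C(u) = 3/7 (C(u) = -4*1/7 + 1 = -4/7 + 1 = 3/7)
W = 9/7 (W = 3*(3/7) = 9/7 ≈ 1.2857)
A(K) = -123 + K**2 + 140*K
A(W) - m = (-123 + (9/7)**2 + 140*(9/7)) - 1*39540 = (-123 + 81/49 + 180) - 39540 = 2874/49 - 39540 = -1934586/49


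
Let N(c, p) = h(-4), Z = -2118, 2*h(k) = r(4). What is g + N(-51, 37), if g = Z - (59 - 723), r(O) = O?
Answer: -1452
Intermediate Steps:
h(k) = 2 (h(k) = (1/2)*4 = 2)
N(c, p) = 2
g = -1454 (g = -2118 - (59 - 723) = -2118 - 1*(-664) = -2118 + 664 = -1454)
g + N(-51, 37) = -1454 + 2 = -1452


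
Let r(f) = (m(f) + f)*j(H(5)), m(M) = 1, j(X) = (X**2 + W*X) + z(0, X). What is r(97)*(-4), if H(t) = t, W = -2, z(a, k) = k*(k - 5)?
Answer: -5880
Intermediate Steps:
z(a, k) = k*(-5 + k)
j(X) = X**2 - 2*X + X*(-5 + X) (j(X) = (X**2 - 2*X) + X*(-5 + X) = X**2 - 2*X + X*(-5 + X))
r(f) = 15 + 15*f (r(f) = (1 + f)*(5*(-7 + 2*5)) = (1 + f)*(5*(-7 + 10)) = (1 + f)*(5*3) = (1 + f)*15 = 15 + 15*f)
r(97)*(-4) = (15 + 15*97)*(-4) = (15 + 1455)*(-4) = 1470*(-4) = -5880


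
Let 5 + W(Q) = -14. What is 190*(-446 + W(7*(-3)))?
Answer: -88350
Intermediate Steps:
W(Q) = -19 (W(Q) = -5 - 14 = -19)
190*(-446 + W(7*(-3))) = 190*(-446 - 19) = 190*(-465) = -88350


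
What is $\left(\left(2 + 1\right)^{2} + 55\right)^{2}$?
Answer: $4096$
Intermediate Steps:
$\left(\left(2 + 1\right)^{2} + 55\right)^{2} = \left(3^{2} + 55\right)^{2} = \left(9 + 55\right)^{2} = 64^{2} = 4096$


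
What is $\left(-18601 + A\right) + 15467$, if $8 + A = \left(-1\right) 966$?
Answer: $-4108$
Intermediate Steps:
$A = -974$ ($A = -8 - 966 = -974$)
$\left(-18601 + A\right) + 15467 = \left(-18601 - 974\right) + 15467 = -19575 + 15467 = -4108$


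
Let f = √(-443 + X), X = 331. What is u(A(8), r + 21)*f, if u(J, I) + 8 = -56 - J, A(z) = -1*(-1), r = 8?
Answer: -260*I*√7 ≈ -687.9*I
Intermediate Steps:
A(z) = 1
u(J, I) = -64 - J (u(J, I) = -8 + (-56 - J) = -64 - J)
f = 4*I*√7 (f = √(-443 + 331) = √(-112) = 4*I*√7 ≈ 10.583*I)
u(A(8), r + 21)*f = (-64 - 1*1)*(4*I*√7) = (-64 - 1)*(4*I*√7) = -260*I*√7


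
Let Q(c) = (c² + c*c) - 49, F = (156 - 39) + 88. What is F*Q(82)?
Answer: 2746795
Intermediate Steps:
F = 205 (F = 117 + 88 = 205)
Q(c) = -49 + 2*c² (Q(c) = (c² + c²) - 49 = 2*c² - 49 = -49 + 2*c²)
F*Q(82) = 205*(-49 + 2*82²) = 205*(-49 + 2*6724) = 205*(-49 + 13448) = 205*13399 = 2746795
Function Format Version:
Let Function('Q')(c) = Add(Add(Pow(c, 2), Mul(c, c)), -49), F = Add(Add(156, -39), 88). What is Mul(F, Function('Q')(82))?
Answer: 2746795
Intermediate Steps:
F = 205 (F = Add(117, 88) = 205)
Function('Q')(c) = Add(-49, Mul(2, Pow(c, 2))) (Function('Q')(c) = Add(Add(Pow(c, 2), Pow(c, 2)), -49) = Add(Mul(2, Pow(c, 2)), -49) = Add(-49, Mul(2, Pow(c, 2))))
Mul(F, Function('Q')(82)) = Mul(205, Add(-49, Mul(2, Pow(82, 2)))) = Mul(205, Add(-49, Mul(2, 6724))) = Mul(205, Add(-49, 13448)) = Mul(205, 13399) = 2746795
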